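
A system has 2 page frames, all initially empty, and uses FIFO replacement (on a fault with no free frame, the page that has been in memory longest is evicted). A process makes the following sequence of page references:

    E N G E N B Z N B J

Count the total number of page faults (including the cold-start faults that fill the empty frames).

E → fault, frames (E)
N → fault, frames (E N)
G → fault, evict E, frames (N G)
E → fault, evict N, frames (G E)
N → fault, evict G, frames (E N)
B → fault, evict E, frames (N B)
Z → fault, evict N, frames (B Z)
N → fault, evict B, frames (Z N)
B → fault, evict Z, frames (N B)
J → fault, evict N, frames (B J)
Page faults: 10.

10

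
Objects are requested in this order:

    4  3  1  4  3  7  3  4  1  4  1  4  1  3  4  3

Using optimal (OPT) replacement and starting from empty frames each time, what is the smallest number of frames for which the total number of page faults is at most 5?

f=1: 16 faults
f=2: 8 faults
f=3: 5 faults
f=4: 4 faults
Smallest f with faults ≤ 5 is 3.

3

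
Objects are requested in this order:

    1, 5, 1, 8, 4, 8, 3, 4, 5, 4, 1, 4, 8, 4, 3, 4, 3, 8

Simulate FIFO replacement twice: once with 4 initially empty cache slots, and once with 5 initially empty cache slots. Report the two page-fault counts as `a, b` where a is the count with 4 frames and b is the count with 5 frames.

4 frames: F F . F F . F . . . F . . . . . . . → 6 faults.
5 frames: F F . F F . F . . . . . . . . . . . → 5 faults.
5 < 6: adding a frame reduced faults, as is typical.

6, 5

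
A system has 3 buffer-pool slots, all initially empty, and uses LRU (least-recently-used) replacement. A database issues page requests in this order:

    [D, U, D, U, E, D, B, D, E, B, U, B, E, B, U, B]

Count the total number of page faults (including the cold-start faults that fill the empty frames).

5

D -> miss, frames {D}
U -> miss, frames {D,U}
D -> hit
U -> hit
E -> miss, frames {D,U,E}
D -> hit
B -> miss, evict U, frames {E,D,B}
D -> hit
E -> hit
B -> hit
U -> miss, evict D, frames {E,B,U}
B -> hit
E -> hit
B -> hit
U -> hit
B -> hit
Page faults: 5.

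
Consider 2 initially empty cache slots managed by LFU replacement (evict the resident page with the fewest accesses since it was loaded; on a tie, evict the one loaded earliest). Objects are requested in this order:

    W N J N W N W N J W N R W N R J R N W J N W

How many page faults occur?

W -> fault, frames {W}
N -> fault, frames {W,N}
J -> fault, evict W, frames {N,J}
N -> hit
W -> fault, evict J, frames {N,W}
N -> hit
W -> hit
N -> hit
J -> fault, evict W, frames {N,J}
W -> fault, evict J, frames {N,W}
N -> hit
R -> fault, evict W, frames {N,R}
W -> fault, evict R, frames {N,W}
N -> hit
R -> fault, evict W, frames {N,R}
J -> fault, evict R, frames {N,J}
R -> fault, evict J, frames {N,R}
N -> hit
W -> fault, evict R, frames {N,W}
J -> fault, evict W, frames {N,J}
N -> hit
W -> fault, evict J, frames {N,W}
Page faults: 14.

14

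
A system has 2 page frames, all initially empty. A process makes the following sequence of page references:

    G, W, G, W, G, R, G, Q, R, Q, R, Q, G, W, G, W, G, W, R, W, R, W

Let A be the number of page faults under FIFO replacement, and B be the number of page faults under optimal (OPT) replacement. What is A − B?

2

Under FIFO: F F . . . F F F F . . . F F . . . . F . . . → 9 faults.
Under OPT: F F . . . F . F . . . . F F . . . . F . . . → 7 faults.
A − B = 9 − 7 = 2.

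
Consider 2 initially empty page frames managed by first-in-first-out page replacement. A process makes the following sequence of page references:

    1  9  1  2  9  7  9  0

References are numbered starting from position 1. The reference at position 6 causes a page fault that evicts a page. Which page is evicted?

9

pos 1: 1: miss, frames (1)
pos 2: 9: miss, frames (1 9)
pos 3: 1: hit
pos 4: 2: miss, evict 1, frames (9 2)
pos 5: 9: hit
pos 6: 7: miss, evict 9, frames (2 7)
At position 6, page 9 is evicted.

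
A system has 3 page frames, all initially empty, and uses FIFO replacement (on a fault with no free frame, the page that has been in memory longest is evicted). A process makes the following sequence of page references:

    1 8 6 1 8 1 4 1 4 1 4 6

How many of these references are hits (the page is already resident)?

7

1: miss, frames {1}
8: miss, frames {1,8}
6: miss, frames {1,8,6}
1: hit
8: hit
1: hit
4: miss, evict 1, frames {8,6,4}
1: miss, evict 8, frames {6,4,1}
4: hit
1: hit
4: hit
6: hit
Hits: 7.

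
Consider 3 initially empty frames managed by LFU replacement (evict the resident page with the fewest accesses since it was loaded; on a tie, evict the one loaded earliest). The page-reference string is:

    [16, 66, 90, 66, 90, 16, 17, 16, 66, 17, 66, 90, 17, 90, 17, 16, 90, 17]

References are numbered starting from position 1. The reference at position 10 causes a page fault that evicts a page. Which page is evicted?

pos 1: 16 → miss, frames [16]
pos 2: 66 → miss, frames [16, 66]
pos 3: 90 → miss, frames [16, 66, 90]
pos 4: 66 → hit
pos 5: 90 → hit
pos 6: 16 → hit
pos 7: 17 → miss, evict 16, frames [66, 90, 17]
pos 8: 16 → miss, evict 17, frames [66, 90, 16]
pos 9: 66 → hit
pos 10: 17 → miss, evict 16, frames [66, 90, 17]
At position 10, page 16 is evicted.

16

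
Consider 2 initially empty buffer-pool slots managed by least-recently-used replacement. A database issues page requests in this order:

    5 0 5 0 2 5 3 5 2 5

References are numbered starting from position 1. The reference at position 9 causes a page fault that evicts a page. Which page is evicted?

3

pos 1: 5 -> miss, frames {5}
pos 2: 0 -> miss, frames {5,0}
pos 3: 5 -> hit
pos 4: 0 -> hit
pos 5: 2 -> miss, evict 5, frames {0,2}
pos 6: 5 -> miss, evict 0, frames {2,5}
pos 7: 3 -> miss, evict 2, frames {5,3}
pos 8: 5 -> hit
pos 9: 2 -> miss, evict 3, frames {5,2}
At position 9, page 3 is evicted.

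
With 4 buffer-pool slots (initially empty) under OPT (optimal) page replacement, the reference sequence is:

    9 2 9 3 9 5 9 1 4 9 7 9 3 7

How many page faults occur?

7

9: fault, frames (9)
2: fault, frames (9 2)
9: hit
3: fault, frames (9 2 3)
9: hit
5: fault, frames (9 2 3 5)
9: hit
1: fault, evict 5, frames (9 2 3 1)
4: fault, evict 1, frames (9 2 3 4)
9: hit
7: fault, evict 4, frames (9 2 3 7)
9: hit
3: hit
7: hit
Page faults: 7.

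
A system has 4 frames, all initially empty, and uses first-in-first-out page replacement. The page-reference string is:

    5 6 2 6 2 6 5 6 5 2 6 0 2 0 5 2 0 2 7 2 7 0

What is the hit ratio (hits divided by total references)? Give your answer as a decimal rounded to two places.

5: miss, frames {5}
6: miss, frames {5,6}
2: miss, frames {5,6,2}
6: hit
2: hit
6: hit
5: hit
6: hit
5: hit
2: hit
6: hit
0: miss, frames {5,6,2,0}
2: hit
0: hit
5: hit
2: hit
0: hit
2: hit
7: miss, evict 5, frames {6,2,0,7}
2: hit
7: hit
0: hit
Hits: 17 of 22 references → 17/22 = 0.7727.

0.77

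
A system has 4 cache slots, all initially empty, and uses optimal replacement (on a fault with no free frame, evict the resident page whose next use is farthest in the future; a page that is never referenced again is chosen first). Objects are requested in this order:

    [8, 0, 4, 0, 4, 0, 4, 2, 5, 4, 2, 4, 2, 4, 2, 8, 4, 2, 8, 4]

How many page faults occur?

5

8 -> fault, frames [8]
0 -> fault, frames [8, 0]
4 -> fault, frames [8, 0, 4]
0 -> hit
4 -> hit
0 -> hit
4 -> hit
2 -> fault, frames [8, 0, 4, 2]
5 -> fault, evict 0, frames [8, 4, 2, 5]
4 -> hit
2 -> hit
4 -> hit
2 -> hit
4 -> hit
2 -> hit
8 -> hit
4 -> hit
2 -> hit
8 -> hit
4 -> hit
Page faults: 5.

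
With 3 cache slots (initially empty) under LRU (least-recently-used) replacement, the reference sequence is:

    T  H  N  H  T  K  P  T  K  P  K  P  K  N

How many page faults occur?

T -> miss, frames (T)
H -> miss, frames (T H)
N -> miss, frames (T H N)
H -> hit
T -> hit
K -> miss, evict N, frames (H T K)
P -> miss, evict H, frames (T K P)
T -> hit
K -> hit
P -> hit
K -> hit
P -> hit
K -> hit
N -> miss, evict T, frames (P K N)
Page faults: 6.

6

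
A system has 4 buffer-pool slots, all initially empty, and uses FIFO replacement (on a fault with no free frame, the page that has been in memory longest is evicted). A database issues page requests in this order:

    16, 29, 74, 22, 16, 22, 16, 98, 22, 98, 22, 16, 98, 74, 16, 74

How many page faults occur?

16 → miss, frames {16}
29 → miss, frames {16,29}
74 → miss, frames {16,29,74}
22 → miss, frames {16,29,74,22}
16 → hit
22 → hit
16 → hit
98 → miss, evict 16, frames {29,74,22,98}
22 → hit
98 → hit
22 → hit
16 → miss, evict 29, frames {74,22,98,16}
98 → hit
74 → hit
16 → hit
74 → hit
Page faults: 6.

6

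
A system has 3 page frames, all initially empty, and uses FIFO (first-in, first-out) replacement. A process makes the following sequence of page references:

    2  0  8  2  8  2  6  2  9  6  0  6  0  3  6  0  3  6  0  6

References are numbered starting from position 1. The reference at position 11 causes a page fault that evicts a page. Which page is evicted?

pos 1: 2 -> miss, frames (2)
pos 2: 0 -> miss, frames (2 0)
pos 3: 8 -> miss, frames (2 0 8)
pos 4: 2 -> hit
pos 5: 8 -> hit
pos 6: 2 -> hit
pos 7: 6 -> miss, evict 2, frames (0 8 6)
pos 8: 2 -> miss, evict 0, frames (8 6 2)
pos 9: 9 -> miss, evict 8, frames (6 2 9)
pos 10: 6 -> hit
pos 11: 0 -> miss, evict 6, frames (2 9 0)
At position 11, page 6 is evicted.

6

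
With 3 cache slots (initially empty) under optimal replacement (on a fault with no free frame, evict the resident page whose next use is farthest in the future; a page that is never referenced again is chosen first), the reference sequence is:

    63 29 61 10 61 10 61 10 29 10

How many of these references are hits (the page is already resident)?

6

63: miss, frames {63}
29: miss, frames {63,29}
61: miss, frames {63,29,61}
10: miss, evict 63, frames {29,61,10}
61: hit
10: hit
61: hit
10: hit
29: hit
10: hit
Hits: 6.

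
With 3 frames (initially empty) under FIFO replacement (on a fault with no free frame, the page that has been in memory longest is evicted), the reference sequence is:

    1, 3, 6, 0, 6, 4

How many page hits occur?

1

1 -> fault, frames {1}
3 -> fault, frames {1,3}
6 -> fault, frames {1,3,6}
0 -> fault, evict 1, frames {3,6,0}
6 -> hit
4 -> fault, evict 3, frames {6,0,4}
Hits: 1.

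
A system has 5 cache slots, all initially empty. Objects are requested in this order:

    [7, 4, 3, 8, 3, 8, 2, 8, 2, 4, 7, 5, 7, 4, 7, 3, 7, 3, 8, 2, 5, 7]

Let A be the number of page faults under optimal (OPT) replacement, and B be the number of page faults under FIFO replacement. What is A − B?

Under OPT: F F F F . . F . . . . F . . . . . . . F . . → 7 faults.
Under FIFO: F F F F . . F . . . . F F F . F . . F F F F → 13 faults.
A − B = 7 − 13 = -6.

-6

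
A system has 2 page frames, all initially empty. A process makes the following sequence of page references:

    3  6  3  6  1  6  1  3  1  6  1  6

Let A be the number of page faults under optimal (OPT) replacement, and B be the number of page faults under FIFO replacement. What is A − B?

-1

Under OPT: F F . . F . . F . F . . → 5 faults.
Under FIFO: F F . . F . . F . F F . → 6 faults.
A − B = 5 − 6 = -1.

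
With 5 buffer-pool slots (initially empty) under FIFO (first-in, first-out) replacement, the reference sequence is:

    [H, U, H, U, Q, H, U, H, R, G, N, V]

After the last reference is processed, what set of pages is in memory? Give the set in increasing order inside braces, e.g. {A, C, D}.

{G, N, Q, R, V}

H: miss, frames [H]
U: miss, frames [H, U]
H: hit
U: hit
Q: miss, frames [H, U, Q]
H: hit
U: hit
H: hit
R: miss, frames [H, U, Q, R]
G: miss, frames [H, U, Q, R, G]
N: miss, evict H, frames [U, Q, R, G, N]
V: miss, evict U, frames [Q, R, G, N, V]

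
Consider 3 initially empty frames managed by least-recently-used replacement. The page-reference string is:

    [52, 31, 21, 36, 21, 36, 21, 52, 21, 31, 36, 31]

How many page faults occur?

7

52 -> fault, frames (52)
31 -> fault, frames (52 31)
21 -> fault, frames (52 31 21)
36 -> fault, evict 52, frames (31 21 36)
21 -> hit
36 -> hit
21 -> hit
52 -> fault, evict 31, frames (36 21 52)
21 -> hit
31 -> fault, evict 36, frames (52 21 31)
36 -> fault, evict 52, frames (21 31 36)
31 -> hit
Page faults: 7.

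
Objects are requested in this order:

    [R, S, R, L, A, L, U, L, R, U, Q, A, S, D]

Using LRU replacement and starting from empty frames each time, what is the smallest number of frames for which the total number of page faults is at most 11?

f=1: 14 faults
f=2: 11 faults
f=3: 10 faults
f=4: 9 faults
f=5: 8 faults
f=6: 7 faults
f=7: 7 faults
Smallest f with faults ≤ 11 is 2.

2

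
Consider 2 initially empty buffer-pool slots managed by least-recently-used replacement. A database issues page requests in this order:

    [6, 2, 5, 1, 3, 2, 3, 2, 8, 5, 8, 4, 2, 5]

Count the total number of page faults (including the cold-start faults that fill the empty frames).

6 → fault, frames {6}
2 → fault, frames {6,2}
5 → fault, evict 6, frames {2,5}
1 → fault, evict 2, frames {5,1}
3 → fault, evict 5, frames {1,3}
2 → fault, evict 1, frames {3,2}
3 → hit
2 → hit
8 → fault, evict 3, frames {2,8}
5 → fault, evict 2, frames {8,5}
8 → hit
4 → fault, evict 5, frames {8,4}
2 → fault, evict 8, frames {4,2}
5 → fault, evict 4, frames {2,5}
Page faults: 11.

11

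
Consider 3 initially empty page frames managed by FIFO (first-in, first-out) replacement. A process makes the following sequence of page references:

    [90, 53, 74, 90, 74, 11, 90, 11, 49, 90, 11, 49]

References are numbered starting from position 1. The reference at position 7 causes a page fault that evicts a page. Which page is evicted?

53

pos 1: 90: fault, frames {90}
pos 2: 53: fault, frames {90,53}
pos 3: 74: fault, frames {90,53,74}
pos 4: 90: hit
pos 5: 74: hit
pos 6: 11: fault, evict 90, frames {53,74,11}
pos 7: 90: fault, evict 53, frames {74,11,90}
At position 7, page 53 is evicted.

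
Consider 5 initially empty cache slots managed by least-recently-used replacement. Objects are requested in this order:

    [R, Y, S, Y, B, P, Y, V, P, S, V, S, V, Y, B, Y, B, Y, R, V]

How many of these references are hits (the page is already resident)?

13

R -> fault, frames [R]
Y -> fault, frames [R, Y]
S -> fault, frames [R, Y, S]
Y -> hit
B -> fault, frames [R, S, Y, B]
P -> fault, frames [R, S, Y, B, P]
Y -> hit
V -> fault, evict R, frames [S, B, P, Y, V]
P -> hit
S -> hit
V -> hit
S -> hit
V -> hit
Y -> hit
B -> hit
Y -> hit
B -> hit
Y -> hit
R -> fault, evict P, frames [S, V, B, Y, R]
V -> hit
Hits: 13.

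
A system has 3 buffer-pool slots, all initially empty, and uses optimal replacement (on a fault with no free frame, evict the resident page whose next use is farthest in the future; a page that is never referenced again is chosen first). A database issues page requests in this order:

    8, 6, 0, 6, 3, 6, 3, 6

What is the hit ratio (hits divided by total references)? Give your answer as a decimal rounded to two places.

8 -> miss, frames {8}
6 -> miss, frames {8,6}
0 -> miss, frames {8,6,0}
6 -> hit
3 -> miss, evict 0, frames {8,6,3}
6 -> hit
3 -> hit
6 -> hit
Hits: 4 of 8 references → 4/8 = 0.5000.

0.50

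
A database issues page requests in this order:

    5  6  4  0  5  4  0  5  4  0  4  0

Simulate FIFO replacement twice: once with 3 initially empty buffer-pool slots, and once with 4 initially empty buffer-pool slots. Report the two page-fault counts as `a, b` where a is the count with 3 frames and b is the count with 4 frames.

3 frames: F F F F F . . . . . . . → 5 faults.
4 frames: F F F F . . . . . . . . → 4 faults.
4 < 5: adding a frame reduced faults, as is typical.

5, 4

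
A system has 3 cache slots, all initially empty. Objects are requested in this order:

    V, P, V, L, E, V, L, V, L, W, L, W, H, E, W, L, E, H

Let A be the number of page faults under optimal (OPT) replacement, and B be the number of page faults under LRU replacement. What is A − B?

Under OPT: F F . F F . . . . F . . F . . F . . → 7 faults.
Under LRU: F F . F F . . . . F . . F F . F . F → 9 faults.
A − B = 7 − 9 = -2.

-2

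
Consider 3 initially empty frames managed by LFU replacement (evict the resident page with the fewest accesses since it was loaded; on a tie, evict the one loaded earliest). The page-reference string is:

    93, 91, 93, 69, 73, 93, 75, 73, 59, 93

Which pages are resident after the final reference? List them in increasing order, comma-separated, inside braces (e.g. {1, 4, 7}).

{59, 73, 93}

93: miss, frames (93)
91: miss, frames (93 91)
93: hit
69: miss, frames (93 91 69)
73: miss, evict 91, frames (93 69 73)
93: hit
75: miss, evict 69, frames (93 73 75)
73: hit
59: miss, evict 75, frames (93 73 59)
93: hit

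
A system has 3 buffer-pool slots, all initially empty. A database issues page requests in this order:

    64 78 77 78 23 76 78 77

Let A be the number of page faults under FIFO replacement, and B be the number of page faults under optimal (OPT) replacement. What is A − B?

2

Under FIFO: F F F . F F F F → 7 faults.
Under OPT: F F F . F F . . → 5 faults.
A − B = 7 − 5 = 2.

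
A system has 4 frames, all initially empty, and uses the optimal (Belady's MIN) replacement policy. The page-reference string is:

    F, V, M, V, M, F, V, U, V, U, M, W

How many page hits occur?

F → miss, frames (F)
V → miss, frames (F V)
M → miss, frames (F V M)
V → hit
M → hit
F → hit
V → hit
U → miss, frames (F V M U)
V → hit
U → hit
M → hit
W → miss, evict U, frames (F V M W)
Hits: 7.

7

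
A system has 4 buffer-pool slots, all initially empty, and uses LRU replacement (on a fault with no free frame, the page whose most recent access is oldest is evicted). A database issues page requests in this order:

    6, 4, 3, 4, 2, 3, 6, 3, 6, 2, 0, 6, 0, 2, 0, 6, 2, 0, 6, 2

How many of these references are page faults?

5

6 → fault, frames {6}
4 → fault, frames {6,4}
3 → fault, frames {6,4,3}
4 → hit
2 → fault, frames {6,3,4,2}
3 → hit
6 → hit
3 → hit
6 → hit
2 → hit
0 → fault, evict 4, frames {3,6,2,0}
6 → hit
0 → hit
2 → hit
0 → hit
6 → hit
2 → hit
0 → hit
6 → hit
2 → hit
Page faults: 5.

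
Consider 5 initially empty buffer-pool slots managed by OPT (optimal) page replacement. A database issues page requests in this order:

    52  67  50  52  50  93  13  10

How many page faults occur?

52 → fault, frames (52)
67 → fault, frames (52 67)
50 → fault, frames (52 67 50)
52 → hit
50 → hit
93 → fault, frames (52 67 50 93)
13 → fault, frames (52 67 50 93 13)
10 → fault, evict 13, frames (52 67 50 93 10)
Page faults: 6.

6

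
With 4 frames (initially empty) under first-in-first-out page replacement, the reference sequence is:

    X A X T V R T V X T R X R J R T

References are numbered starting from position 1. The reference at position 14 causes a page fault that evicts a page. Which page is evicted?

T

pos 1: X → miss, frames {X}
pos 2: A → miss, frames {X,A}
pos 3: X → hit
pos 4: T → miss, frames {X,A,T}
pos 5: V → miss, frames {X,A,T,V}
pos 6: R → miss, evict X, frames {A,T,V,R}
pos 7: T → hit
pos 8: V → hit
pos 9: X → miss, evict A, frames {T,V,R,X}
pos 10: T → hit
pos 11: R → hit
pos 12: X → hit
pos 13: R → hit
pos 14: J → miss, evict T, frames {V,R,X,J}
At position 14, page T is evicted.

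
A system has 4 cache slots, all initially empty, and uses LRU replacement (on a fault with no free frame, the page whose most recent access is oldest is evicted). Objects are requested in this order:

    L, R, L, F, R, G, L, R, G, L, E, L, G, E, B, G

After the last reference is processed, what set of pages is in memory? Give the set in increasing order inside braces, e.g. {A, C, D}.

{B, E, G, L}

L: miss, frames (L)
R: miss, frames (L R)
L: hit
F: miss, frames (R L F)
R: hit
G: miss, frames (L F R G)
L: hit
R: hit
G: hit
L: hit
E: miss, evict F, frames (R G L E)
L: hit
G: hit
E: hit
B: miss, evict R, frames (L G E B)
G: hit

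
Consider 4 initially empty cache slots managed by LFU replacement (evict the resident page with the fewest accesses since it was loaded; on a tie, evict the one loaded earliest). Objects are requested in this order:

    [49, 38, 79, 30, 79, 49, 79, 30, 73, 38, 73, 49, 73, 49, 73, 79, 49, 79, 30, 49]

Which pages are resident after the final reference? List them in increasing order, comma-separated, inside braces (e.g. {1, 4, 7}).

49: miss, frames [49]
38: miss, frames [49, 38]
79: miss, frames [49, 38, 79]
30: miss, frames [49, 38, 79, 30]
79: hit
49: hit
79: hit
30: hit
73: miss, evict 38, frames [49, 79, 30, 73]
38: miss, evict 73, frames [49, 79, 30, 38]
73: miss, evict 38, frames [49, 79, 30, 73]
49: hit
73: hit
49: hit
73: hit
79: hit
49: hit
79: hit
30: hit
49: hit

{30, 49, 73, 79}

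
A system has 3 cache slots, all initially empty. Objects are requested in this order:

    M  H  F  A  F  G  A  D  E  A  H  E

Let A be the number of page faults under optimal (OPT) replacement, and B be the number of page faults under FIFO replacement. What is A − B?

-2

Under OPT: F F F F . F . F F . . . → 7 faults.
Under FIFO: F F F F . F . F F F F . → 9 faults.
A − B = 7 − 9 = -2.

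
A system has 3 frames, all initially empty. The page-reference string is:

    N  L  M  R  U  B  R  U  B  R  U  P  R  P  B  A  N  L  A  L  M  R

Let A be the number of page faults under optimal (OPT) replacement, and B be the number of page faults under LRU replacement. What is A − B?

-2

Under OPT: F F F F F F . . . . . F . . . F F F . . F . → 11 faults.
Under LRU: F F F F F F . . . . . F . . F F F F . . F F → 13 faults.
A − B = 11 − 13 = -2.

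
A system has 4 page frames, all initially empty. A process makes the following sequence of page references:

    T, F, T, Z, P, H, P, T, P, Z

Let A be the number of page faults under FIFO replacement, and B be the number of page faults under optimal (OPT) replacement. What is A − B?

1

Under FIFO: F F . F F F . F . . → 6 faults.
Under OPT: F F . F F F . . . . → 5 faults.
A − B = 6 − 5 = 1.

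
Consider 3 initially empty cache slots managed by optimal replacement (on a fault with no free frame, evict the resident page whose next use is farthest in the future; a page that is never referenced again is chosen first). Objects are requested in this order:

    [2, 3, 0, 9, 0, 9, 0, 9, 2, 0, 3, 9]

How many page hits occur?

2 -> fault, frames [2]
3 -> fault, frames [2, 3]
0 -> fault, frames [2, 3, 0]
9 -> fault, evict 3, frames [2, 0, 9]
0 -> hit
9 -> hit
0 -> hit
9 -> hit
2 -> hit
0 -> hit
3 -> fault, evict 0, frames [2, 9, 3]
9 -> hit
Hits: 7.

7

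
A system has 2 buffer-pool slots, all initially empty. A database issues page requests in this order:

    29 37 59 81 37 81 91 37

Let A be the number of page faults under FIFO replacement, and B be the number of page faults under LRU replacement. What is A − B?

-1

Under FIFO: F F F F F . F . → 6 faults.
Under LRU: F F F F F . F F → 7 faults.
A − B = 6 − 7 = -1.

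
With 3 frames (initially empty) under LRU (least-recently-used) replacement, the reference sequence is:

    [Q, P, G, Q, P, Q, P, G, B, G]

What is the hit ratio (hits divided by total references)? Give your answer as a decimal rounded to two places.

0.60

Q: miss, frames [Q]
P: miss, frames [Q, P]
G: miss, frames [Q, P, G]
Q: hit
P: hit
Q: hit
P: hit
G: hit
B: miss, evict Q, frames [P, G, B]
G: hit
Hits: 6 of 10 references → 6/10 = 0.6000.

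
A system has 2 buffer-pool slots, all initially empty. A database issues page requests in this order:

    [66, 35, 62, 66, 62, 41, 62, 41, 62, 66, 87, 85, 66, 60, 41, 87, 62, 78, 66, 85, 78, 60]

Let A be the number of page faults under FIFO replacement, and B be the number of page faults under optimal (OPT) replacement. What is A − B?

5

Under FIFO: F F F F . F F . . F F F F F F F F F F F F F → 19 faults.
Under OPT: F F F . . F . . . F F F . F F F F F . F . F → 14 faults.
A − B = 19 − 14 = 5.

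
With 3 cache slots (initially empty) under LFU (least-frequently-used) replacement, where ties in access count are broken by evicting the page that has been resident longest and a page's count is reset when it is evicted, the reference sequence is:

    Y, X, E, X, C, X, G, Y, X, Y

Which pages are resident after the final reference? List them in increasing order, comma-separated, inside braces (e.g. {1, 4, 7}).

{G, X, Y}

Y -> miss, frames {Y}
X -> miss, frames {Y,X}
E -> miss, frames {Y,X,E}
X -> hit
C -> miss, evict Y, frames {X,E,C}
X -> hit
G -> miss, evict E, frames {X,C,G}
Y -> miss, evict C, frames {X,G,Y}
X -> hit
Y -> hit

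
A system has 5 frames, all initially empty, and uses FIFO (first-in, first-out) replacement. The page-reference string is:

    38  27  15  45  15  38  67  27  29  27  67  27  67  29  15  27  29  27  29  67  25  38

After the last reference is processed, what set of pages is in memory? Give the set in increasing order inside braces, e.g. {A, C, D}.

38: fault, frames [38]
27: fault, frames [38, 27]
15: fault, frames [38, 27, 15]
45: fault, frames [38, 27, 15, 45]
15: hit
38: hit
67: fault, frames [38, 27, 15, 45, 67]
27: hit
29: fault, evict 38, frames [27, 15, 45, 67, 29]
27: hit
67: hit
27: hit
67: hit
29: hit
15: hit
27: hit
29: hit
27: hit
29: hit
67: hit
25: fault, evict 27, frames [15, 45, 67, 29, 25]
38: fault, evict 15, frames [45, 67, 29, 25, 38]

{25, 29, 38, 45, 67}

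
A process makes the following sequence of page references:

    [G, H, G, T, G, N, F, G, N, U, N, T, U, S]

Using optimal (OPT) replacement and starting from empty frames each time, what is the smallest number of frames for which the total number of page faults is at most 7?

f=1: 14 faults
f=2: 9 faults
f=3: 8 faults
f=4: 7 faults
f=5: 7 faults
f=6: 7 faults
f=7: 7 faults
Smallest f with faults ≤ 7 is 4.

4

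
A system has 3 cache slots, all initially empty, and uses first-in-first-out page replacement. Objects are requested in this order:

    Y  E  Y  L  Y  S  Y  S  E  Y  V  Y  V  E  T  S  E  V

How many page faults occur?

11

Y -> fault, frames (Y)
E -> fault, frames (Y E)
Y -> hit
L -> fault, frames (Y E L)
Y -> hit
S -> fault, evict Y, frames (E L S)
Y -> fault, evict E, frames (L S Y)
S -> hit
E -> fault, evict L, frames (S Y E)
Y -> hit
V -> fault, evict S, frames (Y E V)
Y -> hit
V -> hit
E -> hit
T -> fault, evict Y, frames (E V T)
S -> fault, evict E, frames (V T S)
E -> fault, evict V, frames (T S E)
V -> fault, evict T, frames (S E V)
Page faults: 11.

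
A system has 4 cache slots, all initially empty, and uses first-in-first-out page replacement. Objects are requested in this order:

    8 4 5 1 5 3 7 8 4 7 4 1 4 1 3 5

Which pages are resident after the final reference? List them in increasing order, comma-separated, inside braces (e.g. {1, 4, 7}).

8: miss, frames [8]
4: miss, frames [8, 4]
5: miss, frames [8, 4, 5]
1: miss, frames [8, 4, 5, 1]
5: hit
3: miss, evict 8, frames [4, 5, 1, 3]
7: miss, evict 4, frames [5, 1, 3, 7]
8: miss, evict 5, frames [1, 3, 7, 8]
4: miss, evict 1, frames [3, 7, 8, 4]
7: hit
4: hit
1: miss, evict 3, frames [7, 8, 4, 1]
4: hit
1: hit
3: miss, evict 7, frames [8, 4, 1, 3]
5: miss, evict 8, frames [4, 1, 3, 5]

{1, 3, 4, 5}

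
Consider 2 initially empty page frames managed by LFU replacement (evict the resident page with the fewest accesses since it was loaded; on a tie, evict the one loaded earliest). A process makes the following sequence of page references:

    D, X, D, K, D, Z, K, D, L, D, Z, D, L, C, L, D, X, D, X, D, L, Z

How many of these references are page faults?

D → miss, frames [D]
X → miss, frames [D, X]
D → hit
K → miss, evict X, frames [D, K]
D → hit
Z → miss, evict K, frames [D, Z]
K → miss, evict Z, frames [D, K]
D → hit
L → miss, evict K, frames [D, L]
D → hit
Z → miss, evict L, frames [D, Z]
D → hit
L → miss, evict Z, frames [D, L]
C → miss, evict L, frames [D, C]
L → miss, evict C, frames [D, L]
D → hit
X → miss, evict L, frames [D, X]
D → hit
X → hit
D → hit
L → miss, evict X, frames [D, L]
Z → miss, evict L, frames [D, Z]
Page faults: 13.

13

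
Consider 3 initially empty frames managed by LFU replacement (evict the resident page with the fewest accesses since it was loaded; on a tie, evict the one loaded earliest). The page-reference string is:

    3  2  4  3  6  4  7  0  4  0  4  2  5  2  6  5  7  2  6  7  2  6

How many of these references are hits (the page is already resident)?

3: miss, frames [3]
2: miss, frames [3, 2]
4: miss, frames [3, 2, 4]
3: hit
6: miss, evict 2, frames [3, 4, 6]
4: hit
7: miss, evict 6, frames [3, 4, 7]
0: miss, evict 7, frames [3, 4, 0]
4: hit
0: hit
4: hit
2: miss, evict 3, frames [4, 0, 2]
5: miss, evict 2, frames [4, 0, 5]
2: miss, evict 5, frames [4, 0, 2]
6: miss, evict 2, frames [4, 0, 6]
5: miss, evict 6, frames [4, 0, 5]
7: miss, evict 5, frames [4, 0, 7]
2: miss, evict 7, frames [4, 0, 2]
6: miss, evict 2, frames [4, 0, 6]
7: miss, evict 6, frames [4, 0, 7]
2: miss, evict 7, frames [4, 0, 2]
6: miss, evict 2, frames [4, 0, 6]
Hits: 5.

5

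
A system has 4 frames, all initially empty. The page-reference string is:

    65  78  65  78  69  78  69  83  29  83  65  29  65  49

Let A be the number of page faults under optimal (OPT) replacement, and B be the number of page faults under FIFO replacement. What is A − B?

Under OPT: F F . . F . . F F . . . . F → 6 faults.
Under FIFO: F F . . F . . F F . F . . F → 7 faults.
A − B = 6 − 7 = -1.

-1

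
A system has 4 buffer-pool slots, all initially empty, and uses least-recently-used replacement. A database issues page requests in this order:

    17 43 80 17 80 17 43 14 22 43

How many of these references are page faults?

5

17 → miss, frames (17)
43 → miss, frames (17 43)
80 → miss, frames (17 43 80)
17 → hit
80 → hit
17 → hit
43 → hit
14 → miss, frames (80 17 43 14)
22 → miss, evict 80, frames (17 43 14 22)
43 → hit
Page faults: 5.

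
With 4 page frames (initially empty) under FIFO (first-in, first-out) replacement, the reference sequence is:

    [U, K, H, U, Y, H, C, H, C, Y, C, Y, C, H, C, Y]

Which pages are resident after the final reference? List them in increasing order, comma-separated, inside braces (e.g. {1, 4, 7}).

{C, H, K, Y}

U: miss, frames (U)
K: miss, frames (U K)
H: miss, frames (U K H)
U: hit
Y: miss, frames (U K H Y)
H: hit
C: miss, evict U, frames (K H Y C)
H: hit
C: hit
Y: hit
C: hit
Y: hit
C: hit
H: hit
C: hit
Y: hit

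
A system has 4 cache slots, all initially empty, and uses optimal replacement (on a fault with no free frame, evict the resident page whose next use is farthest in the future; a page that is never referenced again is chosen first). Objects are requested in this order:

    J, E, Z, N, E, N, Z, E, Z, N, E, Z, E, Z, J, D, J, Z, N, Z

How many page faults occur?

J: miss, frames {J}
E: miss, frames {J,E}
Z: miss, frames {J,E,Z}
N: miss, frames {J,E,Z,N}
E: hit
N: hit
Z: hit
E: hit
Z: hit
N: hit
E: hit
Z: hit
E: hit
Z: hit
J: hit
D: miss, evict E, frames {J,Z,N,D}
J: hit
Z: hit
N: hit
Z: hit
Page faults: 5.

5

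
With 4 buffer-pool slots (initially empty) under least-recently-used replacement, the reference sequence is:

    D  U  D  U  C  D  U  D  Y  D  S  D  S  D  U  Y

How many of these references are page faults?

5

D -> fault, frames {D}
U -> fault, frames {D,U}
D -> hit
U -> hit
C -> fault, frames {D,U,C}
D -> hit
U -> hit
D -> hit
Y -> fault, frames {C,U,D,Y}
D -> hit
S -> fault, evict C, frames {U,Y,D,S}
D -> hit
S -> hit
D -> hit
U -> hit
Y -> hit
Page faults: 5.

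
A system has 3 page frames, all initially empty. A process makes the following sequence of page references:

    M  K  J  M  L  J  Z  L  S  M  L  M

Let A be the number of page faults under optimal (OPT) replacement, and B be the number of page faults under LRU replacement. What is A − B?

Under OPT: F F F . F . F . F . . . → 6 faults.
Under LRU: F F F . F . F . F F . . → 7 faults.
A − B = 6 − 7 = -1.

-1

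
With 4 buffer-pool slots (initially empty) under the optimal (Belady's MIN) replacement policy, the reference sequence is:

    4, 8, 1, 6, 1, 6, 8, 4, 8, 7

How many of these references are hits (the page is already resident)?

4: miss, frames (4)
8: miss, frames (4 8)
1: miss, frames (4 8 1)
6: miss, frames (4 8 1 6)
1: hit
6: hit
8: hit
4: hit
8: hit
7: miss, evict 6, frames (4 8 1 7)
Hits: 5.

5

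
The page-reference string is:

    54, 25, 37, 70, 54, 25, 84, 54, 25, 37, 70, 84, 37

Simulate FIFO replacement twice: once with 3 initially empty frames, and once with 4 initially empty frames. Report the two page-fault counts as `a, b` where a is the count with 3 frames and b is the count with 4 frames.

3 frames: F F F F F F F . . F F . . → 9 faults.
4 frames: F F F F . . F F F F F F . → 10 faults.
10 > 9: adding a frame increased faults — Belady's anomaly.

9, 10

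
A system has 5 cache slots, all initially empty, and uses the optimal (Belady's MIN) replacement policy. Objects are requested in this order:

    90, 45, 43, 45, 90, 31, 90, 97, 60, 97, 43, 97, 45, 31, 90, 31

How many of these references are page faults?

7

90: miss, frames [90]
45: miss, frames [90, 45]
43: miss, frames [90, 45, 43]
45: hit
90: hit
31: miss, frames [90, 45, 43, 31]
90: hit
97: miss, frames [90, 45, 43, 31, 97]
60: miss, evict 90, frames [45, 43, 31, 97, 60]
97: hit
43: hit
97: hit
45: hit
31: hit
90: miss, evict 60, frames [45, 43, 31, 97, 90]
31: hit
Page faults: 7.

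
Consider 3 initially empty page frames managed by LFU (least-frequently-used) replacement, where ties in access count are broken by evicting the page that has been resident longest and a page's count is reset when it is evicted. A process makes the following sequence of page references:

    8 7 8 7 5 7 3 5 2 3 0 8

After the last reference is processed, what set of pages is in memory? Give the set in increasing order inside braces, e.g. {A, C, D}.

8 -> fault, frames {8}
7 -> fault, frames {8,7}
8 -> hit
7 -> hit
5 -> fault, frames {8,7,5}
7 -> hit
3 -> fault, evict 5, frames {8,7,3}
5 -> fault, evict 3, frames {8,7,5}
2 -> fault, evict 5, frames {8,7,2}
3 -> fault, evict 2, frames {8,7,3}
0 -> fault, evict 3, frames {8,7,0}
8 -> hit

{0, 7, 8}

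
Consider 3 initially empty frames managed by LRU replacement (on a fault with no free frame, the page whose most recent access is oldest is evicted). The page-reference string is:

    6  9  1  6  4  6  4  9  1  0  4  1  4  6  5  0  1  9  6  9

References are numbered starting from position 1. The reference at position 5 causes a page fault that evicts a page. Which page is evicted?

9

pos 1: 6: fault, frames {6}
pos 2: 9: fault, frames {6,9}
pos 3: 1: fault, frames {6,9,1}
pos 4: 6: hit
pos 5: 4: fault, evict 9, frames {1,6,4}
At position 5, page 9 is evicted.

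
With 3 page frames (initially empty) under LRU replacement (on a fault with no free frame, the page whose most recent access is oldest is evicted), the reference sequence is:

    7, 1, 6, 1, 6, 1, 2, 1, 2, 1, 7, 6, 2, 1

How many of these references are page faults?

7 → miss, frames {7}
1 → miss, frames {7,1}
6 → miss, frames {7,1,6}
1 → hit
6 → hit
1 → hit
2 → miss, evict 7, frames {6,1,2}
1 → hit
2 → hit
1 → hit
7 → miss, evict 6, frames {2,1,7}
6 → miss, evict 2, frames {1,7,6}
2 → miss, evict 1, frames {7,6,2}
1 → miss, evict 7, frames {6,2,1}
Page faults: 8.

8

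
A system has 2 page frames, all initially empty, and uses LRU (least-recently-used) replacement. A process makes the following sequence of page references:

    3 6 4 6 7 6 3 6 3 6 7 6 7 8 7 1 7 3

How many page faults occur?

9

3 → miss, frames (3)
6 → miss, frames (3 6)
4 → miss, evict 3, frames (6 4)
6 → hit
7 → miss, evict 4, frames (6 7)
6 → hit
3 → miss, evict 7, frames (6 3)
6 → hit
3 → hit
6 → hit
7 → miss, evict 3, frames (6 7)
6 → hit
7 → hit
8 → miss, evict 6, frames (7 8)
7 → hit
1 → miss, evict 8, frames (7 1)
7 → hit
3 → miss, evict 1, frames (7 3)
Page faults: 9.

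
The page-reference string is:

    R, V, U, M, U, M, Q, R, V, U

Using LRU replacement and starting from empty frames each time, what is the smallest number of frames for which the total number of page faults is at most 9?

2

f=1: 10 faults
f=2: 8 faults
f=3: 8 faults
f=4: 8 faults
f=5: 5 faults
Smallest f with faults ≤ 9 is 2.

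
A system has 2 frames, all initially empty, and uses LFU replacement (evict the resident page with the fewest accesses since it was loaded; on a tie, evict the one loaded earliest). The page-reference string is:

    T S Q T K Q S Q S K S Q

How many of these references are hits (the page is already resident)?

T: miss, frames (T)
S: miss, frames (T S)
Q: miss, evict T, frames (S Q)
T: miss, evict S, frames (Q T)
K: miss, evict Q, frames (T K)
Q: miss, evict T, frames (K Q)
S: miss, evict K, frames (Q S)
Q: hit
S: hit
K: miss, evict Q, frames (S K)
S: hit
Q: miss, evict K, frames (S Q)
Hits: 3.

3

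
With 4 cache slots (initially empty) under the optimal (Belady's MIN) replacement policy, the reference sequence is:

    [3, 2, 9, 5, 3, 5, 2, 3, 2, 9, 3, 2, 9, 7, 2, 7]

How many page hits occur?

3 -> miss, frames {3}
2 -> miss, frames {3,2}
9 -> miss, frames {3,2,9}
5 -> miss, frames {3,2,9,5}
3 -> hit
5 -> hit
2 -> hit
3 -> hit
2 -> hit
9 -> hit
3 -> hit
2 -> hit
9 -> hit
7 -> miss, evict 5, frames {3,2,9,7}
2 -> hit
7 -> hit
Hits: 11.

11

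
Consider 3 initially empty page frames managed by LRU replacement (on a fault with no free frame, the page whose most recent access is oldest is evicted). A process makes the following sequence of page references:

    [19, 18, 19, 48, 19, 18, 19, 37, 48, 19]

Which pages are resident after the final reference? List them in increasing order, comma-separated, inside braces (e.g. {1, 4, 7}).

{19, 37, 48}

19: miss, frames (19)
18: miss, frames (19 18)
19: hit
48: miss, frames (18 19 48)
19: hit
18: hit
19: hit
37: miss, evict 48, frames (18 19 37)
48: miss, evict 18, frames (19 37 48)
19: hit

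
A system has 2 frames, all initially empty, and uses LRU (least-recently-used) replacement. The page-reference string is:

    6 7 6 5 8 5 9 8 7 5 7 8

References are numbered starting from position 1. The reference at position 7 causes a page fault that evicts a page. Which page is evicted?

pos 1: 6: fault, frames {6}
pos 2: 7: fault, frames {6,7}
pos 3: 6: hit
pos 4: 5: fault, evict 7, frames {6,5}
pos 5: 8: fault, evict 6, frames {5,8}
pos 6: 5: hit
pos 7: 9: fault, evict 8, frames {5,9}
At position 7, page 8 is evicted.

8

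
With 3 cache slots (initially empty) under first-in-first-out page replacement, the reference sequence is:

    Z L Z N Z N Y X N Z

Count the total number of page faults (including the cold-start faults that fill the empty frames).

6

Z → miss, frames (Z)
L → miss, frames (Z L)
Z → hit
N → miss, frames (Z L N)
Z → hit
N → hit
Y → miss, evict Z, frames (L N Y)
X → miss, evict L, frames (N Y X)
N → hit
Z → miss, evict N, frames (Y X Z)
Page faults: 6.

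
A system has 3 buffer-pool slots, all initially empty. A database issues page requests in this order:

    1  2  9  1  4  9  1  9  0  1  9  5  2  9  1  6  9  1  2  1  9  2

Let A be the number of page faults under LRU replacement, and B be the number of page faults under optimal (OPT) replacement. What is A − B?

1

Under LRU: F F F . F . . . F . . F F . F F . . F . . . → 10 faults.
Under OPT: F F F . F . . . F . . F F . . F . . F . . . → 9 faults.
A − B = 10 − 9 = 1.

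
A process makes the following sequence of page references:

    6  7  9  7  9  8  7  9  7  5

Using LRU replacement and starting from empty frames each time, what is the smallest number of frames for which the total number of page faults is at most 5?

3

f=1: 10 faults
f=2: 7 faults
f=3: 5 faults
f=4: 5 faults
f=5: 5 faults
Smallest f with faults ≤ 5 is 3.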